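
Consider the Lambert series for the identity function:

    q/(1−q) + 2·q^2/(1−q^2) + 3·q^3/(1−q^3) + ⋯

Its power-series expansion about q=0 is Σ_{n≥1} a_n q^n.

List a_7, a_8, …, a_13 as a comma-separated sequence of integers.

q^7  k|7↦f(k): 7:7 1:1  a_7=8
q^8  k|8↦f(k): 1:1 2:2 4:4 8:8  a_8=15
q^9  k|9↦f(k): 1:1 3:3 9:9  a_9=13
d|10:{1,2,5,10}  Σf=1+2+5+10=18
n=11: 11·1 1·11  f→[11+1]=12
q^12  k|12↦f(k): 1:1 2:2 3:3 4:4 6:6 12:12  a_12=28
n=13: 13·1 1·13  f→[13+1]=14

8, 15, 13, 18, 12, 28, 14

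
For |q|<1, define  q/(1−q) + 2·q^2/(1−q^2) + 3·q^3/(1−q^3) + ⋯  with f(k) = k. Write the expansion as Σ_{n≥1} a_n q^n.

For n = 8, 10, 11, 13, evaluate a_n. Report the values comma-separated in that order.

15, 18, 12, 14

q^8  k|8↦f(k): 1:1 2:2 4:4 8:8  a_8=15
q^10  k|10↦f(k): 10:10 5:5 2:2 1:1  a_10=18
q^11  k|11↦f(k): 11:11 1:1  a_11=12
n=13: 1·13 13·1  f→[1+13]=14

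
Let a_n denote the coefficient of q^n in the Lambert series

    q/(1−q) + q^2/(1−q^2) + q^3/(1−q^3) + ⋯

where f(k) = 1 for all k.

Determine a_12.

a_12 = 6

d|12:{12,6,4,3,2,1}  Σf=1+1+1+1+1+1=6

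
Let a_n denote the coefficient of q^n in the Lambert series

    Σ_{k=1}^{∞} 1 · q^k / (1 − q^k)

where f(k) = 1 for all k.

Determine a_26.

a_26 = 4

n=26: 26·1 13·2 2·13 1·26  f→[1+1+1+1]=4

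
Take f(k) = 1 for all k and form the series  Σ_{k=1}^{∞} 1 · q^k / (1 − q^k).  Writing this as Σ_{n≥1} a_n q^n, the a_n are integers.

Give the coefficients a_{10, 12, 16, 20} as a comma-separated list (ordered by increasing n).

[q^10] f(1)=1,f(2)=1,f(5)=1,f(10)=1 ⇒ 4
q^12  k|12↦f(k): 1:1 2:1 3:1 4:1 6:1 12:1  a_12=6
q^16  k|16↦f(k): 16:1 8:1 4:1 2:1 1:1  a_16=5
q^20  k|20↦f(k): 20:1 10:1 5:1 4:1 2:1 1:1  a_20=6

4, 6, 5, 6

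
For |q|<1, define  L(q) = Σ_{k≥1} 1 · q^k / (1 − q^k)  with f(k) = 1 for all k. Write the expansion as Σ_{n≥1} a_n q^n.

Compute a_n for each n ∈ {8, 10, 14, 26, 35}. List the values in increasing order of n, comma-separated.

q^8  k|8↦f(k): 1:1 2:1 4:1 8:1  a_8=4
n=10: 1·10 2·5 5·2 10·1  f→[1+1+1+1]=4
n=14: 1·14 2·7 7·2 14·1  f→[1+1+1+1]=4
n=26: 26·1 13·2 2·13 1·26  f→[1+1+1+1]=4
q^35  k|35↦f(k): 1:1 5:1 7:1 35:1  a_35=4

4, 4, 4, 4, 4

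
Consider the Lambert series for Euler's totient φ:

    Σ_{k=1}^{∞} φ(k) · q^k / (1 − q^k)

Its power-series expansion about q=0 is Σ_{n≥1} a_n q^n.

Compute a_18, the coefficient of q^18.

n=18: 1·18 2·9 3·6 6·3 9·2 18·1  φ→[1+1+2+2+6+6]=18

a_18 = 18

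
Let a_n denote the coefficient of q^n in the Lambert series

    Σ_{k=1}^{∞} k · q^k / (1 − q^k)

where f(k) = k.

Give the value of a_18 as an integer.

q^18  k|18↦f(k): 1:1 2:2 3:3 6:6 9:9 18:18  a_18=39

a_18 = 39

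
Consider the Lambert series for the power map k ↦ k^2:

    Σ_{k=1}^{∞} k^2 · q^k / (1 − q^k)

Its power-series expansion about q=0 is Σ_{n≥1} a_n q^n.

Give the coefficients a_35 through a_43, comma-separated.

1300, 1911, 1370, 1810, 1700, 2210, 1682, 2500, 1850

d|35:{35,7,5,1}  Σf=1225+49+25+1=1300
d|36:{36,18,12,9,6,4,3,2,1}  Σf=1296+324+144+81+36+16+9+4+1=1911
q^37  k|37↦f(k): 1:1 37:1369  a_37=1370
[q^38] f(38)=1444,f(19)=361,f(2)=4,f(1)=1 ⇒ 1810
d|39:{39,13,3,1}  Σf=1521+169+9+1=1700
n=40: 1·40 2·20 4·10 5·8 8·5 10·4 20·2 40·1  f→[1+4+16+25+64+100+400+1600]=2210
d|41:{1,41}  Σf=1+1681=1682
q^42  k|42↦f(k): 1:1 2:4 3:9 6:36 7:49 14:196 21:441 42:1764  a_42=2500
[q^43] f(1)=1,f(43)=1849 ⇒ 1850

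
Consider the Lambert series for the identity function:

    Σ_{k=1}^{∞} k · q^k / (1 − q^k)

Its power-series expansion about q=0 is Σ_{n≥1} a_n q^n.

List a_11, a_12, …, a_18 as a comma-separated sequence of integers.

12, 28, 14, 24, 24, 31, 18, 39

d|11:{11,1}  Σf=11+1=12
d|12:{1,2,3,4,6,12}  Σf=1+2+3+4+6+12=28
[q^13] f(13)=13,f(1)=1 ⇒ 14
n=14: 1·14 2·7 7·2 14·1  f→[1+2+7+14]=24
d|15:{1,3,5,15}  Σf=1+3+5+15=24
d|16:{16,8,4,2,1}  Σf=16+8+4+2+1=31
q^17  k|17↦f(k): 17:17 1:1  a_17=18
[q^18] f(18)=18,f(9)=9,f(6)=6,f(3)=3,f(2)=2,f(1)=1 ⇒ 39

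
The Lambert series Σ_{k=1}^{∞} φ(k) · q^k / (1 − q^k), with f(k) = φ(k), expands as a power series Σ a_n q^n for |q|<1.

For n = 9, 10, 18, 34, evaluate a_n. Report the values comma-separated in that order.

n=9: 9·1 3·3 1·9  φ→[6+2+1]=9
d|10:{1,2,5,10}  Σφ=1+1+4+4=10
d|18:{18,9,6,3,2,1}  Σφ=6+6+2+2+1+1=18
[q^34] φ(34)=16,φ(17)=16,φ(2)=1,φ(1)=1 ⇒ 34

9, 10, 18, 34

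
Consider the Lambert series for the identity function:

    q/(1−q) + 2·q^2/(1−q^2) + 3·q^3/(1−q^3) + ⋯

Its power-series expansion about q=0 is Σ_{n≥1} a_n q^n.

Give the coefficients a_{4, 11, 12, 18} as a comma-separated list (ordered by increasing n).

q^4  k|4↦f(k): 1:1 2:2 4:4  a_4=7
n=11: 11·1 1·11  f→[11+1]=12
d|12:{1,2,3,4,6,12}  Σf=1+2+3+4+6+12=28
[q^18] f(18)=18,f(9)=9,f(6)=6,f(3)=3,f(2)=2,f(1)=1 ⇒ 39

7, 12, 28, 39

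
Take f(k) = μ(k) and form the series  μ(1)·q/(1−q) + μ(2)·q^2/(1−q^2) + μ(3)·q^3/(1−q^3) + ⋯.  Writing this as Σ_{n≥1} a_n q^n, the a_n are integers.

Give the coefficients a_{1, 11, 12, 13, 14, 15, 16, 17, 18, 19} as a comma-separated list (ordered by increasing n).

1, 0, 0, 0, 0, 0, 0, 0, 0, 0

q^1  k|1↦μ(k): 1:1  a_1=1
q^11  k|11↦μ(k): 11:-1 1:1  a_11=0
q^12  k|12↦μ(k): 12:0 6:1 4:0 3:-1 2:-1 1:1  a_12=0
[q^13] μ(13)=-1,μ(1)=1 ⇒ 0
[q^14] μ(14)=1,μ(7)=-1,μ(2)=-1,μ(1)=1 ⇒ 0
n=15: 1·15 3·5 5·3 15·1  μ→[1+(-1)+(-1)+1]=0
n=16: 1·16 2·8 4·4 8·2 16·1  μ→[1+(-1)+0+0+0]=0
[q^17] μ(17)=-1,μ(1)=1 ⇒ 0
d|18:{18,9,6,3,2,1}  Σμ=0+0+1+(-1)+(-1)+1=0
n=19: 19·1 1·19  μ→[(-1)+1]=0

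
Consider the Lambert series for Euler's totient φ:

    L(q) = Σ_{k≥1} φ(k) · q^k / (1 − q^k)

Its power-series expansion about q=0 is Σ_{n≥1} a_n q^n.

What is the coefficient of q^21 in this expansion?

n=21: 21·1 7·3 3·7 1·21  φ→[12+6+2+1]=21

a_21 = 21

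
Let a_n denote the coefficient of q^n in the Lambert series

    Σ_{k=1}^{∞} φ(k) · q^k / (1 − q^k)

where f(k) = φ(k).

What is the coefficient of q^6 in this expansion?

n=6: 6·1 3·2 2·3 1·6  φ→[2+2+1+1]=6

a_6 = 6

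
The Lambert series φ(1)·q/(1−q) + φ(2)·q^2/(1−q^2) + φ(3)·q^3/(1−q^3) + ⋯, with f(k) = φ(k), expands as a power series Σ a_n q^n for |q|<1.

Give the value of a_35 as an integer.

[q^35] φ(1)=1,φ(5)=4,φ(7)=6,φ(35)=24 ⇒ 35

a_35 = 35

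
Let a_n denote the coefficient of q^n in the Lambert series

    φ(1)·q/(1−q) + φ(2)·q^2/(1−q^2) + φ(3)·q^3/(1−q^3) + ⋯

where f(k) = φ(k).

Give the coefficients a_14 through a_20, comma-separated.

d|14:{1,2,7,14}  Σφ=1+1+6+6=14
n=15: 1·15 3·5 5·3 15·1  φ→[1+2+4+8]=15
q^16  k|16↦φ(k): 1:1 2:1 4:2 8:4 16:8  a_16=16
d|17:{17,1}  Σφ=16+1=17
[q^18] φ(1)=1,φ(2)=1,φ(3)=2,φ(6)=2,φ(9)=6,φ(18)=6 ⇒ 18
[q^19] φ(1)=1,φ(19)=18 ⇒ 19
n=20: 20·1 10·2 5·4 4·5 2·10 1·20  φ→[8+4+4+2+1+1]=20

14, 15, 16, 17, 18, 19, 20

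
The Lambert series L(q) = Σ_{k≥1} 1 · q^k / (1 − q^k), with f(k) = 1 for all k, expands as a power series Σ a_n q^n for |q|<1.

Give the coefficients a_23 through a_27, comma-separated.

q^23  k|23↦f(k): 1:1 23:1  a_23=2
[q^24] f(24)=1,f(12)=1,f(8)=1,f(6)=1,f(4)=1,f(3)=1,f(2)=1,f(1)=1 ⇒ 8
d|25:{25,5,1}  Σf=1+1+1=3
n=26: 26·1 13·2 2·13 1·26  f→[1+1+1+1]=4
q^27  k|27↦f(k): 27:1 9:1 3:1 1:1  a_27=4

2, 8, 3, 4, 4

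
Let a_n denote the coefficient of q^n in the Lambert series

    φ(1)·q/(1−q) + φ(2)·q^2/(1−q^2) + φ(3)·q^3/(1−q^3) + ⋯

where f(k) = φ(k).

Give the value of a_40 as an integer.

q^40  k|40↦φ(k): 40:16 20:8 10:4 8:4 5:4 4:2 2:1 1:1  a_40=40

a_40 = 40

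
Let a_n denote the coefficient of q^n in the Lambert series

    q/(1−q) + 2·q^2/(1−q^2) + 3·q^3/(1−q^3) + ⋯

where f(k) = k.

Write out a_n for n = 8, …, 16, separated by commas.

15, 13, 18, 12, 28, 14, 24, 24, 31

n=8: 8·1 4·2 2·4 1·8  f→[8+4+2+1]=15
n=9: 1·9 3·3 9·1  f→[1+3+9]=13
d|10:{1,2,5,10}  Σf=1+2+5+10=18
d|11:{1,11}  Σf=1+11=12
n=12: 12·1 6·2 4·3 3·4 2·6 1·12  f→[12+6+4+3+2+1]=28
[q^13] f(1)=1,f(13)=13 ⇒ 14
d|14:{14,7,2,1}  Σf=14+7+2+1=24
n=15: 15·1 5·3 3·5 1·15  f→[15+5+3+1]=24
q^16  k|16↦f(k): 1:1 2:2 4:4 8:8 16:16  a_16=31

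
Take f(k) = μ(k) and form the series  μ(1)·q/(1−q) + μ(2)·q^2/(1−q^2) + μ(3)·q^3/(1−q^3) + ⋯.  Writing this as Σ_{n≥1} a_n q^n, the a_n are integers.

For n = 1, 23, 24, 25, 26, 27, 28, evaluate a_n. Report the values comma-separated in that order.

1, 0, 0, 0, 0, 0, 0

[q^1] μ(1)=1 ⇒ 1
n=23: 1·23 23·1  μ→[1+(-1)]=0
n=24: 1·24 2·12 3·8 4·6 6·4 8·3 12·2 24·1  μ→[1+(-1)+(-1)+0+1+0+0+0]=0
d|25:{25,5,1}  Σμ=0+(-1)+1=0
q^26  k|26↦μ(k): 26:1 13:-1 2:-1 1:1  a_26=0
d|27:{1,3,9,27}  Σμ=1+(-1)+0+0=0
q^28  k|28↦μ(k): 28:0 14:1 7:-1 4:0 2:-1 1:1  a_28=0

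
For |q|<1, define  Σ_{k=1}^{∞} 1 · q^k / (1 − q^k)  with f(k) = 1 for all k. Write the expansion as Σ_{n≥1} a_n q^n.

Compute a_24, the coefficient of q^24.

a_24 = 8

d|24:{1,2,3,4,6,8,12,24}  Σf=1+1+1+1+1+1+1+1=8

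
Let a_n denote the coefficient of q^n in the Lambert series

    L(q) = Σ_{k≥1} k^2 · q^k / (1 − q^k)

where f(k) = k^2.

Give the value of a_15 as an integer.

d|15:{1,3,5,15}  Σf=1+9+25+225=260

a_15 = 260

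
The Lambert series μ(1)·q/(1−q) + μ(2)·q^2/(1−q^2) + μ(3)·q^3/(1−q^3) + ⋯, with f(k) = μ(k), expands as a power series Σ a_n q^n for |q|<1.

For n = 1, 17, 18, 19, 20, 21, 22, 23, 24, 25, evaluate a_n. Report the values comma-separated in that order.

q^1  k|1↦μ(k): 1:1  a_1=1
[q^17] μ(1)=1,μ(17)=-1 ⇒ 0
q^18  k|18↦μ(k): 1:1 2:-1 3:-1 6:1 9:0 18:0  a_18=0
d|19:{1,19}  Σμ=1+(-1)=0
[q^20] μ(1)=1,μ(2)=-1,μ(4)=0,μ(5)=-1,μ(10)=1,μ(20)=0 ⇒ 0
q^21  k|21↦μ(k): 21:1 7:-1 3:-1 1:1  a_21=0
n=22: 1·22 2·11 11·2 22·1  μ→[1+(-1)+(-1)+1]=0
n=23: 1·23 23·1  μ→[1+(-1)]=0
d|24:{24,12,8,6,4,3,2,1}  Σμ=0+0+0+1+0+(-1)+(-1)+1=0
n=25: 1·25 5·5 25·1  μ→[1+(-1)+0]=0

1, 0, 0, 0, 0, 0, 0, 0, 0, 0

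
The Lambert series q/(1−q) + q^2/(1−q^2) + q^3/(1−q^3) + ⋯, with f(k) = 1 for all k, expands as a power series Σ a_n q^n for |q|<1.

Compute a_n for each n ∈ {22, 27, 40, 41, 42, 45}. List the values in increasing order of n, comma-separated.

n=22: 1·22 2·11 11·2 22·1  f→[1+1+1+1]=4
[q^27] f(27)=1,f(9)=1,f(3)=1,f(1)=1 ⇒ 4
n=40: 1·40 2·20 4·10 5·8 8·5 10·4 20·2 40·1  f→[1+1+1+1+1+1+1+1]=8
n=41: 41·1 1·41  f→[1+1]=2
[q^42] f(1)=1,f(2)=1,f(3)=1,f(6)=1,f(7)=1,f(14)=1,f(21)=1,f(42)=1 ⇒ 8
[q^45] f(45)=1,f(15)=1,f(9)=1,f(5)=1,f(3)=1,f(1)=1 ⇒ 6

4, 4, 8, 2, 8, 6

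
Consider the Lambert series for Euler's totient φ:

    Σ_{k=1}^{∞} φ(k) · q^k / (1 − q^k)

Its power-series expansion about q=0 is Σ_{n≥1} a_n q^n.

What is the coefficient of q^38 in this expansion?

d|38:{1,2,19,38}  Σφ=1+1+18+18=38

a_38 = 38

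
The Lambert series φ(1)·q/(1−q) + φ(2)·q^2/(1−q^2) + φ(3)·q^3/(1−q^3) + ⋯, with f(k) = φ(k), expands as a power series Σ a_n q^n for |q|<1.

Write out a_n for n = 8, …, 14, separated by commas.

[q^8] φ(1)=1,φ(2)=1,φ(4)=2,φ(8)=4 ⇒ 8
[q^9] φ(1)=1,φ(3)=2,φ(9)=6 ⇒ 9
[q^10] φ(10)=4,φ(5)=4,φ(2)=1,φ(1)=1 ⇒ 10
q^11  k|11↦φ(k): 11:10 1:1  a_11=11
q^12  k|12↦φ(k): 12:4 6:2 4:2 3:2 2:1 1:1  a_12=12
d|13:{13,1}  Σφ=12+1=13
n=14: 14·1 7·2 2·7 1·14  φ→[6+6+1+1]=14

8, 9, 10, 11, 12, 13, 14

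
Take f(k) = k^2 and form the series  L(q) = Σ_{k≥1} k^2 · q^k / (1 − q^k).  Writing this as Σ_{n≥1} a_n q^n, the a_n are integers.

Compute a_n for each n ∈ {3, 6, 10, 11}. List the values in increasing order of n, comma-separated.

q^3  k|3↦f(k): 3:9 1:1  a_3=10
d|6:{1,2,3,6}  Σf=1+4+9+36=50
q^10  k|10↦f(k): 1:1 2:4 5:25 10:100  a_10=130
n=11: 11·1 1·11  f→[121+1]=122

10, 50, 130, 122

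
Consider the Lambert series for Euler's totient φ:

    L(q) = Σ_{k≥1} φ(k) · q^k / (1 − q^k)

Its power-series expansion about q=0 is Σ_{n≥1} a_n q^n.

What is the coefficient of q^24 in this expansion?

n=24: 1·24 2·12 3·8 4·6 6·4 8·3 12·2 24·1  φ→[1+1+2+2+2+4+4+8]=24

a_24 = 24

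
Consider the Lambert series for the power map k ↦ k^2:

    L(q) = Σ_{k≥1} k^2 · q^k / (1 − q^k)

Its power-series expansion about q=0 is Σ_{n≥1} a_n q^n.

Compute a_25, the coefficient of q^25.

a_25 = 651

n=25: 25·1 5·5 1·25  f→[625+25+1]=651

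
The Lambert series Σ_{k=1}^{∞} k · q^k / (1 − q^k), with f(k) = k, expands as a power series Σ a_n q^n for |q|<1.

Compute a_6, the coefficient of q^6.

a_6 = 12

n=6: 1·6 2·3 3·2 6·1  f→[1+2+3+6]=12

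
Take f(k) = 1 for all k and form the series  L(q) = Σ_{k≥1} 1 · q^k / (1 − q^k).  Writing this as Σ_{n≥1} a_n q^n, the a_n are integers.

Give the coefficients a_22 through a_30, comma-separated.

4, 2, 8, 3, 4, 4, 6, 2, 8

n=22: 22·1 11·2 2·11 1·22  f→[1+1+1+1]=4
d|23:{23,1}  Σf=1+1=2
q^24  k|24↦f(k): 1:1 2:1 3:1 4:1 6:1 8:1 12:1 24:1  a_24=8
[q^25] f(25)=1,f(5)=1,f(1)=1 ⇒ 3
q^26  k|26↦f(k): 1:1 2:1 13:1 26:1  a_26=4
[q^27] f(1)=1,f(3)=1,f(9)=1,f(27)=1 ⇒ 4
q^28  k|28↦f(k): 28:1 14:1 7:1 4:1 2:1 1:1  a_28=6
n=29: 29·1 1·29  f→[1+1]=2
n=30: 30·1 15·2 10·3 6·5 5·6 3·10 2·15 1·30  f→[1+1+1+1+1+1+1+1]=8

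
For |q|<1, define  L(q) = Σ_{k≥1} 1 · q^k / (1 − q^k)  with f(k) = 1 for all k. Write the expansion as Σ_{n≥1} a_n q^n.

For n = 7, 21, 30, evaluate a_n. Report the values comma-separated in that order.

[q^7] f(7)=1,f(1)=1 ⇒ 2
n=21: 21·1 7·3 3·7 1·21  f→[1+1+1+1]=4
d|30:{30,15,10,6,5,3,2,1}  Σf=1+1+1+1+1+1+1+1=8

2, 4, 8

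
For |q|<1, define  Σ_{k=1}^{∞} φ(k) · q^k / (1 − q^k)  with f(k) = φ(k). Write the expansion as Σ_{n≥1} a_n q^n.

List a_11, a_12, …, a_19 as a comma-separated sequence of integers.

d|11:{11,1}  Σφ=10+1=11
q^12  k|12↦φ(k): 1:1 2:1 3:2 4:2 6:2 12:4  a_12=12
d|13:{1,13}  Σφ=1+12=13
q^14  k|14↦φ(k): 14:6 7:6 2:1 1:1  a_14=14
d|15:{15,5,3,1}  Σφ=8+4+2+1=15
q^16  k|16↦φ(k): 1:1 2:1 4:2 8:4 16:8  a_16=16
q^17  k|17↦φ(k): 17:16 1:1  a_17=17
n=18: 18·1 9·2 6·3 3·6 2·9 1·18  φ→[6+6+2+2+1+1]=18
d|19:{19,1}  Σφ=18+1=19

11, 12, 13, 14, 15, 16, 17, 18, 19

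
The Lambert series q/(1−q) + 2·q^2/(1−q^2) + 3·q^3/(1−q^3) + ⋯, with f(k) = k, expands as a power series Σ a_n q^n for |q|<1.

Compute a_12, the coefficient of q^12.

a_12 = 28

d|12:{1,2,3,4,6,12}  Σf=1+2+3+4+6+12=28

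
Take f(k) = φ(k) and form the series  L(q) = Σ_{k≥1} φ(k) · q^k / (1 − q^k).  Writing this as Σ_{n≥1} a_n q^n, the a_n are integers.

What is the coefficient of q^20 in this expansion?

d|20:{1,2,4,5,10,20}  Σφ=1+1+2+4+4+8=20

a_20 = 20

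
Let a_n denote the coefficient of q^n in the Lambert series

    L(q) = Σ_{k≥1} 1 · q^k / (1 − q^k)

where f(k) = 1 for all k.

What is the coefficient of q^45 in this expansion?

[q^45] f(45)=1,f(15)=1,f(9)=1,f(5)=1,f(3)=1,f(1)=1 ⇒ 6

a_45 = 6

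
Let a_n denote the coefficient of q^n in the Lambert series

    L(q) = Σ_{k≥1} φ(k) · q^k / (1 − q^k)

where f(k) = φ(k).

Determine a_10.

n=10: 1·10 2·5 5·2 10·1  φ→[1+1+4+4]=10

a_10 = 10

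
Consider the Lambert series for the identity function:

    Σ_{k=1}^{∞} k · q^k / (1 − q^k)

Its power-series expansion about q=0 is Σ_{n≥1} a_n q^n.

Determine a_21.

a_21 = 32

n=21: 1·21 3·7 7·3 21·1  f→[1+3+7+21]=32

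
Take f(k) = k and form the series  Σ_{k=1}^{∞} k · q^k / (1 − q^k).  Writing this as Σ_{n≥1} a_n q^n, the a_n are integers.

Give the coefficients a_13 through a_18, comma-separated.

14, 24, 24, 31, 18, 39

[q^13] f(1)=1,f(13)=13 ⇒ 14
n=14: 14·1 7·2 2·7 1·14  f→[14+7+2+1]=24
d|15:{15,5,3,1}  Σf=15+5+3+1=24
n=16: 16·1 8·2 4·4 2·8 1·16  f→[16+8+4+2+1]=31
q^17  k|17↦f(k): 1:1 17:17  a_17=18
n=18: 18·1 9·2 6·3 3·6 2·9 1·18  f→[18+9+6+3+2+1]=39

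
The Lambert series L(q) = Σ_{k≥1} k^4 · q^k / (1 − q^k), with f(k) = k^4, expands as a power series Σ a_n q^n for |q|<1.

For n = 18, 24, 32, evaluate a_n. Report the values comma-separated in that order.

112931, 358258, 1118481

[q^18] f(1)=1,f(2)=16,f(3)=81,f(6)=1296,f(9)=6561,f(18)=104976 ⇒ 112931
[q^24] f(24)=331776,f(12)=20736,f(8)=4096,f(6)=1296,f(4)=256,f(3)=81,f(2)=16,f(1)=1 ⇒ 358258
[q^32] f(32)=1048576,f(16)=65536,f(8)=4096,f(4)=256,f(2)=16,f(1)=1 ⇒ 1118481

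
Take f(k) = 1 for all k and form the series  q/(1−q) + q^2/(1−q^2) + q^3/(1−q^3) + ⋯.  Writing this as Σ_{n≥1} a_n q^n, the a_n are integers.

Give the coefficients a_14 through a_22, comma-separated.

n=14: 1·14 2·7 7·2 14·1  f→[1+1+1+1]=4
[q^15] f(1)=1,f(3)=1,f(5)=1,f(15)=1 ⇒ 4
d|16:{1,2,4,8,16}  Σf=1+1+1+1+1=5
[q^17] f(17)=1,f(1)=1 ⇒ 2
[q^18] f(18)=1,f(9)=1,f(6)=1,f(3)=1,f(2)=1,f(1)=1 ⇒ 6
n=19: 1·19 19·1  f→[1+1]=2
d|20:{20,10,5,4,2,1}  Σf=1+1+1+1+1+1=6
n=21: 1·21 3·7 7·3 21·1  f→[1+1+1+1]=4
d|22:{22,11,2,1}  Σf=1+1+1+1=4

4, 4, 5, 2, 6, 2, 6, 4, 4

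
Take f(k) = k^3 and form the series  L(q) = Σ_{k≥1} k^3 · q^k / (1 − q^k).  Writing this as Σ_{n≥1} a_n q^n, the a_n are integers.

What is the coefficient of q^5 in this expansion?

a_5 = 126

d|5:{1,5}  Σf=1+125=126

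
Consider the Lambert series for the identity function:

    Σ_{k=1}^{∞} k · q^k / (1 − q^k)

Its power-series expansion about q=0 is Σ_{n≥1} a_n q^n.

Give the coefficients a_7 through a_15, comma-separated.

[q^7] f(1)=1,f(7)=7 ⇒ 8
d|8:{8,4,2,1}  Σf=8+4+2+1=15
[q^9] f(1)=1,f(3)=3,f(9)=9 ⇒ 13
q^10  k|10↦f(k): 10:10 5:5 2:2 1:1  a_10=18
d|11:{1,11}  Σf=1+11=12
d|12:{1,2,3,4,6,12}  Σf=1+2+3+4+6+12=28
[q^13] f(1)=1,f(13)=13 ⇒ 14
n=14: 14·1 7·2 2·7 1·14  f→[14+7+2+1]=24
[q^15] f(15)=15,f(5)=5,f(3)=3,f(1)=1 ⇒ 24

8, 15, 13, 18, 12, 28, 14, 24, 24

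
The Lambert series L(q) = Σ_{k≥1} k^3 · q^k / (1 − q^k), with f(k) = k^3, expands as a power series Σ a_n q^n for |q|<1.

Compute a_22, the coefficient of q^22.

a_22 = 11988

q^22  k|22↦f(k): 1:1 2:8 11:1331 22:10648  a_22=11988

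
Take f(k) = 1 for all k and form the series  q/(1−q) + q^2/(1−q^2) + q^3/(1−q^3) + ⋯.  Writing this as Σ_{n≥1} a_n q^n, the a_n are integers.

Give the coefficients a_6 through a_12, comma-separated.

d|6:{6,3,2,1}  Σf=1+1+1+1=4
n=7: 1·7 7·1  f→[1+1]=2
d|8:{8,4,2,1}  Σf=1+1+1+1=4
q^9  k|9↦f(k): 1:1 3:1 9:1  a_9=3
n=10: 1·10 2·5 5·2 10·1  f→[1+1+1+1]=4
q^11  k|11↦f(k): 11:1 1:1  a_11=2
d|12:{12,6,4,3,2,1}  Σf=1+1+1+1+1+1=6

4, 2, 4, 3, 4, 2, 6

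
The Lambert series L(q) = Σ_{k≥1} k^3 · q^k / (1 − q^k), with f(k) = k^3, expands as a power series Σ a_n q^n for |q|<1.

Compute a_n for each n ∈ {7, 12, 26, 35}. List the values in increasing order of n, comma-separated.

[q^7] f(1)=1,f(7)=343 ⇒ 344
d|12:{1,2,3,4,6,12}  Σf=1+8+27+64+216+1728=2044
d|26:{1,2,13,26}  Σf=1+8+2197+17576=19782
[q^35] f(1)=1,f(5)=125,f(7)=343,f(35)=42875 ⇒ 43344

344, 2044, 19782, 43344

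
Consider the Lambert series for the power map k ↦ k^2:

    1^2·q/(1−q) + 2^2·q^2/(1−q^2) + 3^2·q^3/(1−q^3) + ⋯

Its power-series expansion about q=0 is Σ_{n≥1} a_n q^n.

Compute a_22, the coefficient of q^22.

d|22:{1,2,11,22}  Σf=1+4+121+484=610

a_22 = 610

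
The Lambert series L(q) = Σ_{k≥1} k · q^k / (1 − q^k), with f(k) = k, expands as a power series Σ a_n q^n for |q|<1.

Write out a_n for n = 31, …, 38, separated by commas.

q^31  k|31↦f(k): 1:1 31:31  a_31=32
n=32: 1·32 2·16 4·8 8·4 16·2 32·1  f→[1+2+4+8+16+32]=63
[q^33] f(1)=1,f(3)=3,f(11)=11,f(33)=33 ⇒ 48
d|34:{34,17,2,1}  Σf=34+17+2+1=54
d|35:{1,5,7,35}  Σf=1+5+7+35=48
n=36: 1·36 2·18 3·12 4·9 6·6 9·4 12·3 18·2 36·1  f→[1+2+3+4+6+9+12+18+36]=91
d|37:{37,1}  Σf=37+1=38
n=38: 38·1 19·2 2·19 1·38  f→[38+19+2+1]=60

32, 63, 48, 54, 48, 91, 38, 60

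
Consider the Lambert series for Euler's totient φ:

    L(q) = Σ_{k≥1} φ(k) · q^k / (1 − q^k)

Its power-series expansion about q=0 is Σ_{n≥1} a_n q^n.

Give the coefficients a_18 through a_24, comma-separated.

d|18:{18,9,6,3,2,1}  Σφ=6+6+2+2+1+1=18
[q^19] φ(1)=1,φ(19)=18 ⇒ 19
d|20:{1,2,4,5,10,20}  Σφ=1+1+2+4+4+8=20
q^21  k|21↦φ(k): 21:12 7:6 3:2 1:1  a_21=21
q^22  k|22↦φ(k): 1:1 2:1 11:10 22:10  a_22=22
[q^23] φ(1)=1,φ(23)=22 ⇒ 23
n=24: 24·1 12·2 8·3 6·4 4·6 3·8 2·12 1·24  φ→[8+4+4+2+2+2+1+1]=24

18, 19, 20, 21, 22, 23, 24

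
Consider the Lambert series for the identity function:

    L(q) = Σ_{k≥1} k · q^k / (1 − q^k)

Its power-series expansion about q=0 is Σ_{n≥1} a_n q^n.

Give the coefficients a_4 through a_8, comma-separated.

[q^4] f(4)=4,f(2)=2,f(1)=1 ⇒ 7
q^5  k|5↦f(k): 5:5 1:1  a_5=6
[q^6] f(1)=1,f(2)=2,f(3)=3,f(6)=6 ⇒ 12
[q^7] f(7)=7,f(1)=1 ⇒ 8
q^8  k|8↦f(k): 8:8 4:4 2:2 1:1  a_8=15

7, 6, 12, 8, 15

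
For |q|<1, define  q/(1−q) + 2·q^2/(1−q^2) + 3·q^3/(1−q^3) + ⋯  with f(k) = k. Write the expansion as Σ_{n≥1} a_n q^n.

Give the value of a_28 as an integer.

a_28 = 56

[q^28] f(28)=28,f(14)=14,f(7)=7,f(4)=4,f(2)=2,f(1)=1 ⇒ 56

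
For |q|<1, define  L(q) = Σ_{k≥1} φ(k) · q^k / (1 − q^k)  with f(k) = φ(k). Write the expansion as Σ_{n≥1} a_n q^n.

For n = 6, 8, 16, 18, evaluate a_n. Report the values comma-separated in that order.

[q^6] φ(6)=2,φ(3)=2,φ(2)=1,φ(1)=1 ⇒ 6
n=8: 8·1 4·2 2·4 1·8  φ→[4+2+1+1]=8
n=16: 16·1 8·2 4·4 2·8 1·16  φ→[8+4+2+1+1]=16
q^18  k|18↦φ(k): 1:1 2:1 3:2 6:2 9:6 18:6  a_18=18

6, 8, 16, 18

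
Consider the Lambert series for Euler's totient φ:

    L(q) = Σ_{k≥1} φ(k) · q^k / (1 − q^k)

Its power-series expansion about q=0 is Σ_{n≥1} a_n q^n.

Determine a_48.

q^48  k|48↦φ(k): 48:16 24:8 16:8 12:4 8:4 6:2 4:2 3:2 2:1 1:1  a_48=48

a_48 = 48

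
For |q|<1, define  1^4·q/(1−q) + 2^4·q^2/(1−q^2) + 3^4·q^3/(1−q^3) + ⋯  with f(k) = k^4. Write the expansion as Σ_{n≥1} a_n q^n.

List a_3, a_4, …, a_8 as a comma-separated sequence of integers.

82, 273, 626, 1394, 2402, 4369

n=3: 3·1 1·3  f→[81+1]=82
q^4  k|4↦f(k): 1:1 2:16 4:256  a_4=273
q^5  k|5↦f(k): 1:1 5:625  a_5=626
q^6  k|6↦f(k): 1:1 2:16 3:81 6:1296  a_6=1394
d|7:{1,7}  Σf=1+2401=2402
q^8  k|8↦f(k): 1:1 2:16 4:256 8:4096  a_8=4369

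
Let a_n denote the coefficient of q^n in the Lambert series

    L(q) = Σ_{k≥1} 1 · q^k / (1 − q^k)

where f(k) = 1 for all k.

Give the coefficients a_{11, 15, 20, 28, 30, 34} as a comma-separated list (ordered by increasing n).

2, 4, 6, 6, 8, 4

n=11: 1·11 11·1  f→[1+1]=2
n=15: 1·15 3·5 5·3 15·1  f→[1+1+1+1]=4
[q^20] f(1)=1,f(2)=1,f(4)=1,f(5)=1,f(10)=1,f(20)=1 ⇒ 6
d|28:{1,2,4,7,14,28}  Σf=1+1+1+1+1+1=6
[q^30] f(1)=1,f(2)=1,f(3)=1,f(5)=1,f(6)=1,f(10)=1,f(15)=1,f(30)=1 ⇒ 8
q^34  k|34↦f(k): 34:1 17:1 2:1 1:1  a_34=4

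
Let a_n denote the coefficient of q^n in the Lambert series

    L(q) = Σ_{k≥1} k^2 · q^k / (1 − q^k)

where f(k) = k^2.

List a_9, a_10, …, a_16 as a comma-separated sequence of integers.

n=9: 9·1 3·3 1·9  f→[81+9+1]=91
[q^10] f(10)=100,f(5)=25,f(2)=4,f(1)=1 ⇒ 130
q^11  k|11↦f(k): 11:121 1:1  a_11=122
[q^12] f(12)=144,f(6)=36,f(4)=16,f(3)=9,f(2)=4,f(1)=1 ⇒ 210
n=13: 13·1 1·13  f→[169+1]=170
[q^14] f(14)=196,f(7)=49,f(2)=4,f(1)=1 ⇒ 250
n=15: 1·15 3·5 5·3 15·1  f→[1+9+25+225]=260
n=16: 16·1 8·2 4·4 2·8 1·16  f→[256+64+16+4+1]=341

91, 130, 122, 210, 170, 250, 260, 341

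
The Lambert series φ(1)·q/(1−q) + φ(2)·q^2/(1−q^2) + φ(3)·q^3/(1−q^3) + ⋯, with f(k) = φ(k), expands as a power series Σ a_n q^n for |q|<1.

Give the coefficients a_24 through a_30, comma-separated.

n=24: 24·1 12·2 8·3 6·4 4·6 3·8 2·12 1·24  φ→[8+4+4+2+2+2+1+1]=24
d|25:{1,5,25}  Σφ=1+4+20=25
d|26:{26,13,2,1}  Σφ=12+12+1+1=26
q^27  k|27↦φ(k): 27:18 9:6 3:2 1:1  a_27=27
d|28:{28,14,7,4,2,1}  Σφ=12+6+6+2+1+1=28
q^29  k|29↦φ(k): 1:1 29:28  a_29=29
d|30:{30,15,10,6,5,3,2,1}  Σφ=8+8+4+2+4+2+1+1=30

24, 25, 26, 27, 28, 29, 30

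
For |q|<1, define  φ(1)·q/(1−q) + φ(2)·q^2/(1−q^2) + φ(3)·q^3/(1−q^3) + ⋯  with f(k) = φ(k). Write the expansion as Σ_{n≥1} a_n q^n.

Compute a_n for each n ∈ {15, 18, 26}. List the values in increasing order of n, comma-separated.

n=15: 1·15 3·5 5·3 15·1  φ→[1+2+4+8]=15
d|18:{18,9,6,3,2,1}  Σφ=6+6+2+2+1+1=18
n=26: 1·26 2·13 13·2 26·1  φ→[1+1+12+12]=26

15, 18, 26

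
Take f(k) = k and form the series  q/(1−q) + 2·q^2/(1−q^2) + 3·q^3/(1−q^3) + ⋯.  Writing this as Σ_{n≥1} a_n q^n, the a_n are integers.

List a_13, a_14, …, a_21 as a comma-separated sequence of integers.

d|13:{13,1}  Σf=13+1=14
d|14:{1,2,7,14}  Σf=1+2+7+14=24
q^15  k|15↦f(k): 1:1 3:3 5:5 15:15  a_15=24
d|16:{16,8,4,2,1}  Σf=16+8+4+2+1=31
q^17  k|17↦f(k): 17:17 1:1  a_17=18
q^18  k|18↦f(k): 1:1 2:2 3:3 6:6 9:9 18:18  a_18=39
[q^19] f(19)=19,f(1)=1 ⇒ 20
d|20:{20,10,5,4,2,1}  Σf=20+10+5+4+2+1=42
n=21: 21·1 7·3 3·7 1·21  f→[21+7+3+1]=32

14, 24, 24, 31, 18, 39, 20, 42, 32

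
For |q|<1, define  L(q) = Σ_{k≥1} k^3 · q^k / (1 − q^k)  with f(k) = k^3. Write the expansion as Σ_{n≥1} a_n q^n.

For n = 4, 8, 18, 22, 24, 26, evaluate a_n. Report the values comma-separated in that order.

q^4  k|4↦f(k): 1:1 2:8 4:64  a_4=73
q^8  k|8↦f(k): 8:512 4:64 2:8 1:1  a_8=585
q^18  k|18↦f(k): 18:5832 9:729 6:216 3:27 2:8 1:1  a_18=6813
[q^22] f(22)=10648,f(11)=1331,f(2)=8,f(1)=1 ⇒ 11988
d|24:{24,12,8,6,4,3,2,1}  Σf=13824+1728+512+216+64+27+8+1=16380
q^26  k|26↦f(k): 26:17576 13:2197 2:8 1:1  a_26=19782

73, 585, 6813, 11988, 16380, 19782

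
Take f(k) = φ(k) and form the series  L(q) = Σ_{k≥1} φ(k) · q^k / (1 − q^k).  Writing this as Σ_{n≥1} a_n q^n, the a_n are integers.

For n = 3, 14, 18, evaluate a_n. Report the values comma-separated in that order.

d|3:{1,3}  Σφ=1+2=3
[q^14] φ(1)=1,φ(2)=1,φ(7)=6,φ(14)=6 ⇒ 14
d|18:{1,2,3,6,9,18}  Σφ=1+1+2+2+6+6=18

3, 14, 18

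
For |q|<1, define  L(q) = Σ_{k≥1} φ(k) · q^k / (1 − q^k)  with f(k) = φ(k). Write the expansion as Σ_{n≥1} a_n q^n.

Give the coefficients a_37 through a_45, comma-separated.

q^37  k|37↦φ(k): 37:36 1:1  a_37=37
[q^38] φ(1)=1,φ(2)=1,φ(19)=18,φ(38)=18 ⇒ 38
n=39: 39·1 13·3 3·13 1·39  φ→[24+12+2+1]=39
d|40:{1,2,4,5,8,10,20,40}  Σφ=1+1+2+4+4+4+8+16=40
q^41  k|41↦φ(k): 41:40 1:1  a_41=41
d|42:{1,2,3,6,7,14,21,42}  Σφ=1+1+2+2+6+6+12+12=42
n=43: 43·1 1·43  φ→[42+1]=43
d|44:{1,2,4,11,22,44}  Σφ=1+1+2+10+10+20=44
[q^45] φ(1)=1,φ(3)=2,φ(5)=4,φ(9)=6,φ(15)=8,φ(45)=24 ⇒ 45

37, 38, 39, 40, 41, 42, 43, 44, 45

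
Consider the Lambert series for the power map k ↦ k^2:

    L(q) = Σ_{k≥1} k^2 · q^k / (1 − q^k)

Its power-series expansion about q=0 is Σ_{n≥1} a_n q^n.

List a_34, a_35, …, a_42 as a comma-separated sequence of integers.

q^34  k|34↦f(k): 34:1156 17:289 2:4 1:1  a_34=1450
q^35  k|35↦f(k): 35:1225 7:49 5:25 1:1  a_35=1300
d|36:{1,2,3,4,6,9,12,18,36}  Σf=1+4+9+16+36+81+144+324+1296=1911
n=37: 1·37 37·1  f→[1+1369]=1370
n=38: 1·38 2·19 19·2 38·1  f→[1+4+361+1444]=1810
q^39  k|39↦f(k): 39:1521 13:169 3:9 1:1  a_39=1700
[q^40] f(1)=1,f(2)=4,f(4)=16,f(5)=25,f(8)=64,f(10)=100,f(20)=400,f(40)=1600 ⇒ 2210
n=41: 1·41 41·1  f→[1+1681]=1682
d|42:{1,2,3,6,7,14,21,42}  Σf=1+4+9+36+49+196+441+1764=2500

1450, 1300, 1911, 1370, 1810, 1700, 2210, 1682, 2500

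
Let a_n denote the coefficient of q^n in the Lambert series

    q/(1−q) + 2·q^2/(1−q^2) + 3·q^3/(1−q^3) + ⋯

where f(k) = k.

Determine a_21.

a_21 = 32

[q^21] f(1)=1,f(3)=3,f(7)=7,f(21)=21 ⇒ 32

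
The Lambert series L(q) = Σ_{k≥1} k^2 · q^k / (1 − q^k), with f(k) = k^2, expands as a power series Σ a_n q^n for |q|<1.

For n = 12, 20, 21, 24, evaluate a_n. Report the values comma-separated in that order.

210, 546, 500, 850

[q^12] f(1)=1,f(2)=4,f(3)=9,f(4)=16,f(6)=36,f(12)=144 ⇒ 210
d|20:{20,10,5,4,2,1}  Σf=400+100+25+16+4+1=546
n=21: 1·21 3·7 7·3 21·1  f→[1+9+49+441]=500
n=24: 1·24 2·12 3·8 4·6 6·4 8·3 12·2 24·1  f→[1+4+9+16+36+64+144+576]=850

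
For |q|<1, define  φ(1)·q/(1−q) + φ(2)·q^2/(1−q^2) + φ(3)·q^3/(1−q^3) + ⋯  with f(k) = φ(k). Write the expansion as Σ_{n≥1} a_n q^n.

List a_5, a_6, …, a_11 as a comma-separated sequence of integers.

d|5:{1,5}  Σφ=1+4=5
q^6  k|6↦φ(k): 1:1 2:1 3:2 6:2  a_6=6
n=7: 7·1 1·7  φ→[6+1]=7
d|8:{1,2,4,8}  Σφ=1+1+2+4=8
q^9  k|9↦φ(k): 1:1 3:2 9:6  a_9=9
n=10: 1·10 2·5 5·2 10·1  φ→[1+1+4+4]=10
[q^11] φ(11)=10,φ(1)=1 ⇒ 11

5, 6, 7, 8, 9, 10, 11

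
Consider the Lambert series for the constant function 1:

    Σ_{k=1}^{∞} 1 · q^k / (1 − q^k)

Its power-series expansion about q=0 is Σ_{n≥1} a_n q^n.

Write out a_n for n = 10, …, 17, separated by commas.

4, 2, 6, 2, 4, 4, 5, 2

q^10  k|10↦f(k): 1:1 2:1 5:1 10:1  a_10=4
d|11:{1,11}  Σf=1+1=2
q^12  k|12↦f(k): 1:1 2:1 3:1 4:1 6:1 12:1  a_12=6
[q^13] f(13)=1,f(1)=1 ⇒ 2
d|14:{14,7,2,1}  Σf=1+1+1+1=4
[q^15] f(15)=1,f(5)=1,f(3)=1,f(1)=1 ⇒ 4
q^16  k|16↦f(k): 16:1 8:1 4:1 2:1 1:1  a_16=5
[q^17] f(17)=1,f(1)=1 ⇒ 2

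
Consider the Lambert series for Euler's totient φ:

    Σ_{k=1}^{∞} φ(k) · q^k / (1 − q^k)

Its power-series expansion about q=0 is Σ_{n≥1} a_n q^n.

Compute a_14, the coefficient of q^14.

d|14:{14,7,2,1}  Σφ=6+6+1+1=14

a_14 = 14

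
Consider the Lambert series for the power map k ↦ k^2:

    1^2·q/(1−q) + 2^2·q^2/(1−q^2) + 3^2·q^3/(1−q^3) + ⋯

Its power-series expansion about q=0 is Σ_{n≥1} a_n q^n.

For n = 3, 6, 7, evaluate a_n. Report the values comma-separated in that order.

q^3  k|3↦f(k): 3:9 1:1  a_3=10
n=6: 1·6 2·3 3·2 6·1  f→[1+4+9+36]=50
n=7: 7·1 1·7  f→[49+1]=50

10, 50, 50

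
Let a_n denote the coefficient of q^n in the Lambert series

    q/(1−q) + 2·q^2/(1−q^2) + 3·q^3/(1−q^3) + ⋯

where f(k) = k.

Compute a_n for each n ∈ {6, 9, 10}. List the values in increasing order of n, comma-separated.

12, 13, 18

n=6: 6·1 3·2 2·3 1·6  f→[6+3+2+1]=12
n=9: 1·9 3·3 9·1  f→[1+3+9]=13
q^10  k|10↦f(k): 1:1 2:2 5:5 10:10  a_10=18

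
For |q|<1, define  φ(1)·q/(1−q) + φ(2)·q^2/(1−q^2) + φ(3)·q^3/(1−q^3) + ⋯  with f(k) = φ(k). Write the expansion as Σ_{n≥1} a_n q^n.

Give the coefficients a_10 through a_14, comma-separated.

[q^10] φ(1)=1,φ(2)=1,φ(5)=4,φ(10)=4 ⇒ 10
[q^11] φ(1)=1,φ(11)=10 ⇒ 11
d|12:{1,2,3,4,6,12}  Σφ=1+1+2+2+2+4=12
q^13  k|13↦φ(k): 13:12 1:1  a_13=13
q^14  k|14↦φ(k): 14:6 7:6 2:1 1:1  a_14=14

10, 11, 12, 13, 14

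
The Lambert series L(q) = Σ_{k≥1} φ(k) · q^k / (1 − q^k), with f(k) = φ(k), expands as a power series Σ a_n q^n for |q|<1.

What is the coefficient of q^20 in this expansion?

n=20: 1·20 2·10 4·5 5·4 10·2 20·1  φ→[1+1+2+4+4+8]=20

a_20 = 20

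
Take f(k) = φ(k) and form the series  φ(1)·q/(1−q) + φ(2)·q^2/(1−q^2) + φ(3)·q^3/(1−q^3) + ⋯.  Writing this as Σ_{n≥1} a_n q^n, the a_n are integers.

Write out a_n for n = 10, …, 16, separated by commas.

q^10  k|10↦φ(k): 10:4 5:4 2:1 1:1  a_10=10
q^11  k|11↦φ(k): 11:10 1:1  a_11=11
d|12:{12,6,4,3,2,1}  Σφ=4+2+2+2+1+1=12
q^13  k|13↦φ(k): 1:1 13:12  a_13=13
q^14  k|14↦φ(k): 14:6 7:6 2:1 1:1  a_14=14
d|15:{1,3,5,15}  Σφ=1+2+4+8=15
d|16:{1,2,4,8,16}  Σφ=1+1+2+4+8=16

10, 11, 12, 13, 14, 15, 16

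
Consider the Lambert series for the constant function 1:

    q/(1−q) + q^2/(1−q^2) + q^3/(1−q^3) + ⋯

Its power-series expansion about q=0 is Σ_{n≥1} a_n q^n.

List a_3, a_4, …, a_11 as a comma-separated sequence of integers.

2, 3, 2, 4, 2, 4, 3, 4, 2

[q^3] f(3)=1,f(1)=1 ⇒ 2
n=4: 4·1 2·2 1·4  f→[1+1+1]=3
[q^5] f(1)=1,f(5)=1 ⇒ 2
d|6:{1,2,3,6}  Σf=1+1+1+1=4
[q^7] f(1)=1,f(7)=1 ⇒ 2
[q^8] f(8)=1,f(4)=1,f(2)=1,f(1)=1 ⇒ 4
d|9:{9,3,1}  Σf=1+1+1=3
n=10: 10·1 5·2 2·5 1·10  f→[1+1+1+1]=4
q^11  k|11↦f(k): 1:1 11:1  a_11=2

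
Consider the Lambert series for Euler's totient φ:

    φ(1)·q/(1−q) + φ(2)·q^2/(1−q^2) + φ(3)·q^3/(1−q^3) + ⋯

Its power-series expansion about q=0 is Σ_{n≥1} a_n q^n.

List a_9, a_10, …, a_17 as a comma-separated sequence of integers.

n=9: 9·1 3·3 1·9  φ→[6+2+1]=9
q^10  k|10↦φ(k): 10:4 5:4 2:1 1:1  a_10=10
q^11  k|11↦φ(k): 1:1 11:10  a_11=11
q^12  k|12↦φ(k): 1:1 2:1 3:2 4:2 6:2 12:4  a_12=12
[q^13] φ(13)=12,φ(1)=1 ⇒ 13
n=14: 1·14 2·7 7·2 14·1  φ→[1+1+6+6]=14
[q^15] φ(1)=1,φ(3)=2,φ(5)=4,φ(15)=8 ⇒ 15
n=16: 16·1 8·2 4·4 2·8 1·16  φ→[8+4+2+1+1]=16
n=17: 1·17 17·1  φ→[1+16]=17

9, 10, 11, 12, 13, 14, 15, 16, 17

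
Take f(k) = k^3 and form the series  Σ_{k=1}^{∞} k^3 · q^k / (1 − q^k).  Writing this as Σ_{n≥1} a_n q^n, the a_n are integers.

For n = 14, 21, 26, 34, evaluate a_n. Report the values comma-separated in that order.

3096, 9632, 19782, 44226

n=14: 14·1 7·2 2·7 1·14  f→[2744+343+8+1]=3096
n=21: 21·1 7·3 3·7 1·21  f→[9261+343+27+1]=9632
d|26:{26,13,2,1}  Σf=17576+2197+8+1=19782
q^34  k|34↦f(k): 1:1 2:8 17:4913 34:39304  a_34=44226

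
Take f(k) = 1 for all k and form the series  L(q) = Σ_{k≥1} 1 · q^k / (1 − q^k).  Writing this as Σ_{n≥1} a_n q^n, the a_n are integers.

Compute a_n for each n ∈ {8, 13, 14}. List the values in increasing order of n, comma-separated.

4, 2, 4

[q^8] f(1)=1,f(2)=1,f(4)=1,f(8)=1 ⇒ 4
q^13  k|13↦f(k): 13:1 1:1  a_13=2
d|14:{14,7,2,1}  Σf=1+1+1+1=4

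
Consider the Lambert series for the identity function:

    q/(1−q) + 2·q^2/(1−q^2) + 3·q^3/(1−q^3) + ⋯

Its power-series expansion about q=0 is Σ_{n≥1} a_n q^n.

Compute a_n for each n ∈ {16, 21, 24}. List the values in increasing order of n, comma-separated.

d|16:{16,8,4,2,1}  Σf=16+8+4+2+1=31
d|21:{1,3,7,21}  Σf=1+3+7+21=32
n=24: 1·24 2·12 3·8 4·6 6·4 8·3 12·2 24·1  f→[1+2+3+4+6+8+12+24]=60

31, 32, 60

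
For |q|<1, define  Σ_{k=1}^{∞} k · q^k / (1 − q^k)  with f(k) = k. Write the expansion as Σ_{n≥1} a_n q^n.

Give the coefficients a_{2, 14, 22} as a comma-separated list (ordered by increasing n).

3, 24, 36

q^2  k|2↦f(k): 2:2 1:1  a_2=3
[q^14] f(1)=1,f(2)=2,f(7)=7,f(14)=14 ⇒ 24
[q^22] f(1)=1,f(2)=2,f(11)=11,f(22)=22 ⇒ 36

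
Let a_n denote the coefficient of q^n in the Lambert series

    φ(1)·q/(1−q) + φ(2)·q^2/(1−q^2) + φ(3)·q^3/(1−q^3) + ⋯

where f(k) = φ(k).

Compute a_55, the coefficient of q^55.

n=55: 55·1 11·5 5·11 1·55  φ→[40+10+4+1]=55

a_55 = 55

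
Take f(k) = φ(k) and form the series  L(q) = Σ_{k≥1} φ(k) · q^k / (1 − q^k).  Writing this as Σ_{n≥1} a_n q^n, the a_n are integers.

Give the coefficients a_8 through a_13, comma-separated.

n=8: 8·1 4·2 2·4 1·8  φ→[4+2+1+1]=8
q^9  k|9↦φ(k): 1:1 3:2 9:6  a_9=9
n=10: 1·10 2·5 5·2 10·1  φ→[1+1+4+4]=10
q^11  k|11↦φ(k): 1:1 11:10  a_11=11
q^12  k|12↦φ(k): 1:1 2:1 3:2 4:2 6:2 12:4  a_12=12
q^13  k|13↦φ(k): 13:12 1:1  a_13=13

8, 9, 10, 11, 12, 13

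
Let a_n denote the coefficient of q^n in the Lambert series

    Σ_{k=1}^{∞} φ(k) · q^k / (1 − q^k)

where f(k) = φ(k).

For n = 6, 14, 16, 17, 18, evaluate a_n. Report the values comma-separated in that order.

d|6:{1,2,3,6}  Σφ=1+1+2+2=6
d|14:{14,7,2,1}  Σφ=6+6+1+1=14
d|16:{16,8,4,2,1}  Σφ=8+4+2+1+1=16
d|17:{1,17}  Σφ=1+16=17
[q^18] φ(1)=1,φ(2)=1,φ(3)=2,φ(6)=2,φ(9)=6,φ(18)=6 ⇒ 18

6, 14, 16, 17, 18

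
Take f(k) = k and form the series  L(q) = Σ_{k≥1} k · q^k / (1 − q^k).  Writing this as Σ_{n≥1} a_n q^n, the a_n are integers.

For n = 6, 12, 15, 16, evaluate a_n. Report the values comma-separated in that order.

12, 28, 24, 31

[q^6] f(6)=6,f(3)=3,f(2)=2,f(1)=1 ⇒ 12
n=12: 12·1 6·2 4·3 3·4 2·6 1·12  f→[12+6+4+3+2+1]=28
q^15  k|15↦f(k): 15:15 5:5 3:3 1:1  a_15=24
d|16:{1,2,4,8,16}  Σf=1+2+4+8+16=31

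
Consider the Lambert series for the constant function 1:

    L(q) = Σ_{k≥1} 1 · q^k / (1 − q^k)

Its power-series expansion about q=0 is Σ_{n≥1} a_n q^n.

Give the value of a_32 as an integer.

a_32 = 6

d|32:{32,16,8,4,2,1}  Σf=1+1+1+1+1+1=6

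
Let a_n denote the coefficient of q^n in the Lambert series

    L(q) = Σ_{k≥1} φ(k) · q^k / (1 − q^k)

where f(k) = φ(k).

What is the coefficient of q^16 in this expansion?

[q^16] φ(16)=8,φ(8)=4,φ(4)=2,φ(2)=1,φ(1)=1 ⇒ 16

a_16 = 16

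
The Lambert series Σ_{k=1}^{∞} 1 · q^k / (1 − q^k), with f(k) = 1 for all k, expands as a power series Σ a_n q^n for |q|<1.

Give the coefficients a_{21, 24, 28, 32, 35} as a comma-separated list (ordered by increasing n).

d|21:{21,7,3,1}  Σf=1+1+1+1=4
[q^24] f(24)=1,f(12)=1,f(8)=1,f(6)=1,f(4)=1,f(3)=1,f(2)=1,f(1)=1 ⇒ 8
d|28:{28,14,7,4,2,1}  Σf=1+1+1+1+1+1=6
q^32  k|32↦f(k): 1:1 2:1 4:1 8:1 16:1 32:1  a_32=6
q^35  k|35↦f(k): 35:1 7:1 5:1 1:1  a_35=4

4, 8, 6, 6, 4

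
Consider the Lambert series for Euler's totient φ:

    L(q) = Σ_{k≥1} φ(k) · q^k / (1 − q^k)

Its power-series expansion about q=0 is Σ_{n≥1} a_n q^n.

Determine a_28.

n=28: 1·28 2·14 4·7 7·4 14·2 28·1  φ→[1+1+2+6+6+12]=28

a_28 = 28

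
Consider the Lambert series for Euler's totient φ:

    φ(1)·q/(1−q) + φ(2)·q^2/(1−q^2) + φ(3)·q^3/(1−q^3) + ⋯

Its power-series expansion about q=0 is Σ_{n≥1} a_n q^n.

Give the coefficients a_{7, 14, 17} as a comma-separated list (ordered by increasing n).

[q^7] φ(1)=1,φ(7)=6 ⇒ 7
q^14  k|14↦φ(k): 1:1 2:1 7:6 14:6  a_14=14
q^17  k|17↦φ(k): 1:1 17:16  a_17=17

7, 14, 17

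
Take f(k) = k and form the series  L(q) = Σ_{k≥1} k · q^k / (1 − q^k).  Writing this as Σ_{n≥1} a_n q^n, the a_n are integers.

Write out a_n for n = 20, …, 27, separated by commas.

q^20  k|20↦f(k): 1:1 2:2 4:4 5:5 10:10 20:20  a_20=42
n=21: 1·21 3·7 7·3 21·1  f→[1+3+7+21]=32
d|22:{22,11,2,1}  Σf=22+11+2+1=36
[q^23] f(23)=23,f(1)=1 ⇒ 24
[q^24] f(1)=1,f(2)=2,f(3)=3,f(4)=4,f(6)=6,f(8)=8,f(12)=12,f(24)=24 ⇒ 60
[q^25] f(1)=1,f(5)=5,f(25)=25 ⇒ 31
n=26: 26·1 13·2 2·13 1·26  f→[26+13+2+1]=42
[q^27] f(1)=1,f(3)=3,f(9)=9,f(27)=27 ⇒ 40

42, 32, 36, 24, 60, 31, 42, 40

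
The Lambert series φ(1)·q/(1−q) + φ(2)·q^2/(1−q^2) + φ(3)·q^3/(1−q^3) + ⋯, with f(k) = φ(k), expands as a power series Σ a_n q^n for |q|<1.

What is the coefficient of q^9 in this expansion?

d|9:{9,3,1}  Σφ=6+2+1=9

a_9 = 9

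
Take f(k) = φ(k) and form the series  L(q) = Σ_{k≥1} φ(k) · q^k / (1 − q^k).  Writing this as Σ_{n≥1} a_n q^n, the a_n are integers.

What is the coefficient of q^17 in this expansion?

n=17: 17·1 1·17  φ→[16+1]=17

a_17 = 17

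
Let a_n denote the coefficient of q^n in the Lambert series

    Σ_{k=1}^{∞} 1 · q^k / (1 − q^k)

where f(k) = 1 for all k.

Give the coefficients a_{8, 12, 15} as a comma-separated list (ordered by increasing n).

n=8: 8·1 4·2 2·4 1·8  f→[1+1+1+1]=4
[q^12] f(12)=1,f(6)=1,f(4)=1,f(3)=1,f(2)=1,f(1)=1 ⇒ 6
d|15:{1,3,5,15}  Σf=1+1+1+1=4

4, 6, 4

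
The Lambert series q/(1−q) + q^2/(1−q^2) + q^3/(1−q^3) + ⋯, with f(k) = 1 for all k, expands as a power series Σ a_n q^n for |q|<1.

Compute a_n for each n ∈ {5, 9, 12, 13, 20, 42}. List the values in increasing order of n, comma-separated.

2, 3, 6, 2, 6, 8

n=5: 1·5 5·1  f→[1+1]=2
[q^9] f(1)=1,f(3)=1,f(9)=1 ⇒ 3
[q^12] f(12)=1,f(6)=1,f(4)=1,f(3)=1,f(2)=1,f(1)=1 ⇒ 6
q^13  k|13↦f(k): 1:1 13:1  a_13=2
n=20: 1·20 2·10 4·5 5·4 10·2 20·1  f→[1+1+1+1+1+1]=6
d|42:{1,2,3,6,7,14,21,42}  Σf=1+1+1+1+1+1+1+1=8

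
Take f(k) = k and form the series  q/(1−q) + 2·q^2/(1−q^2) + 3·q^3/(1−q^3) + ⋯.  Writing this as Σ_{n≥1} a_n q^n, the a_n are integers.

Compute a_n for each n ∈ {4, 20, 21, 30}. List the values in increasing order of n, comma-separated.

7, 42, 32, 72

n=4: 4·1 2·2 1·4  f→[4+2+1]=7
q^20  k|20↦f(k): 20:20 10:10 5:5 4:4 2:2 1:1  a_20=42
q^21  k|21↦f(k): 21:21 7:7 3:3 1:1  a_21=32
n=30: 1·30 2·15 3·10 5·6 6·5 10·3 15·2 30·1  f→[1+2+3+5+6+10+15+30]=72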